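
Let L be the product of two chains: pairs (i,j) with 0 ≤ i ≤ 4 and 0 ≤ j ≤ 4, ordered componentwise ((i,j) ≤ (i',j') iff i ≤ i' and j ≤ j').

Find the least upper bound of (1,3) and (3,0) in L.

In a product of chains, the join is componentwise max, giving (3,3).

(3,3)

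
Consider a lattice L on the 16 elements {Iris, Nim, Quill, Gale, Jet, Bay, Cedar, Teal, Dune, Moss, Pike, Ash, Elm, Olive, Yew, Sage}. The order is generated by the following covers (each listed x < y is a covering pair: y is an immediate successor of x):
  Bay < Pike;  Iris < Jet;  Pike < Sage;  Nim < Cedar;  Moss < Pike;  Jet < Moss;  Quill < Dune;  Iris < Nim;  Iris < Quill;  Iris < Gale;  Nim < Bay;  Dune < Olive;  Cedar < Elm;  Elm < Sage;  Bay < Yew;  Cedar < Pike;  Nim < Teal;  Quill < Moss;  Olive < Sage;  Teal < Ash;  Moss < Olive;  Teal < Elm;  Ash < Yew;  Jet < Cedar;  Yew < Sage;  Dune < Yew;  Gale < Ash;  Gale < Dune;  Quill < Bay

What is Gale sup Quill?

Common upper bounds of {Gale, Quill}: Dune, Olive, Sage, Yew.
The least among these is Dune.

Dune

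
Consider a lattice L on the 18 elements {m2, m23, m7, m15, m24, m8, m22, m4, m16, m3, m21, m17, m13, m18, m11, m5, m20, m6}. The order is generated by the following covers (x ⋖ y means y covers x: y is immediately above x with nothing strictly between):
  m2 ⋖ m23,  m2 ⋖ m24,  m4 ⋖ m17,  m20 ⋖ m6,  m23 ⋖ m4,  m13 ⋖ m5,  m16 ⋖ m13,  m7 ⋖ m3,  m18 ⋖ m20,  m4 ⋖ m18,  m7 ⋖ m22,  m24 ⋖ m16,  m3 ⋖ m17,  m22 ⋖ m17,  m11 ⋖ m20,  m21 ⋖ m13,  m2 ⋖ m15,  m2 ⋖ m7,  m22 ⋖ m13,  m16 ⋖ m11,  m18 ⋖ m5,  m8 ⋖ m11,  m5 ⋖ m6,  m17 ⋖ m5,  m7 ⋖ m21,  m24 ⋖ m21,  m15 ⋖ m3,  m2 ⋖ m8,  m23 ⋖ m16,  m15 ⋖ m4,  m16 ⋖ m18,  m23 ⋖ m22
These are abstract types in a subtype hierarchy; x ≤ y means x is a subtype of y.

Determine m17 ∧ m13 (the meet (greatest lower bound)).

m22

Common lower bounds of {m17, m13}: m2, m22, m23, m7.
The greatest among these is m22.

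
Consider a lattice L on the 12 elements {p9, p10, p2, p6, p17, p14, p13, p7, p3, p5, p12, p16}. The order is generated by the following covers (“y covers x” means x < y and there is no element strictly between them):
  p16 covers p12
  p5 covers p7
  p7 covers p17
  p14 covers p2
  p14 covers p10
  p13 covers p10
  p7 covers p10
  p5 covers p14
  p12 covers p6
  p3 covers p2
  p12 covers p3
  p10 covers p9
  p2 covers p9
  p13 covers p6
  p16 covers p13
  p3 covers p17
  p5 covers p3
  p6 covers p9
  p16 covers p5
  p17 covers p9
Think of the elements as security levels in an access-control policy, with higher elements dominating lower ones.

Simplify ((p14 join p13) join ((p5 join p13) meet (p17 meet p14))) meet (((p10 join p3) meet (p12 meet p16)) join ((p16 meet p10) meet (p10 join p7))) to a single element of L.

p14 ∨ p13 = p16
p5 ∨ p13 = p16
p17 ∧ p14 = p9
p16 ∧ p9 = p9
p16 ∨ p9 = p16
p10 ∨ p3 = p5
p12 ∧ p16 = p12
p5 ∧ p12 = p3
p16 ∧ p10 = p10
p10 ∨ p7 = p7
p10 ∧ p7 = p10
p3 ∨ p10 = p5
p16 ∧ p5 = p5

p5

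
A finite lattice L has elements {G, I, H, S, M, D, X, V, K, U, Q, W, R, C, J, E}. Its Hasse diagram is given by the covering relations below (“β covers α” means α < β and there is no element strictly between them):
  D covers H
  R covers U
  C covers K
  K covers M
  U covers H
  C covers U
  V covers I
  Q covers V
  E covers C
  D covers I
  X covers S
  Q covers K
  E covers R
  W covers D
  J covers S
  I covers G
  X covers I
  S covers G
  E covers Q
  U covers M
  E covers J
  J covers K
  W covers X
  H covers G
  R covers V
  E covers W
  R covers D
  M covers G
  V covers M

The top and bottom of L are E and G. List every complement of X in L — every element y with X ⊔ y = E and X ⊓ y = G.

Need y with X ∨ y = E and X ∧ y = G.
Checking each element gives: C, K, M, U.

C, K, M, U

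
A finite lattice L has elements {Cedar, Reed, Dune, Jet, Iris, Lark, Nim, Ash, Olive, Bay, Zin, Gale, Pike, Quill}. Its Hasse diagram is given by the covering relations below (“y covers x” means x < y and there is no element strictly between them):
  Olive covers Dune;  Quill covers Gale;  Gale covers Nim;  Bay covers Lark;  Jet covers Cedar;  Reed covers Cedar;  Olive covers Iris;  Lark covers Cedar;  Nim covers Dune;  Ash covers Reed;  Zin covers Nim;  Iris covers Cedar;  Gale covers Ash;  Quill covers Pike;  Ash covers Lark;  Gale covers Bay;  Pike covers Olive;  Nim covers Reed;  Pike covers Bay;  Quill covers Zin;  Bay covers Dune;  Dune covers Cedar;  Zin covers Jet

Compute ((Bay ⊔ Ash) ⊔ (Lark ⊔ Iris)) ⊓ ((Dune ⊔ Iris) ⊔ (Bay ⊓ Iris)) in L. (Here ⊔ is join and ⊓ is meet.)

Bay ∨ Ash = Gale
Lark ∨ Iris = Pike
Gale ∨ Pike = Quill
Dune ∨ Iris = Olive
Bay ∧ Iris = Cedar
Olive ∨ Cedar = Olive
Quill ∧ Olive = Olive

Olive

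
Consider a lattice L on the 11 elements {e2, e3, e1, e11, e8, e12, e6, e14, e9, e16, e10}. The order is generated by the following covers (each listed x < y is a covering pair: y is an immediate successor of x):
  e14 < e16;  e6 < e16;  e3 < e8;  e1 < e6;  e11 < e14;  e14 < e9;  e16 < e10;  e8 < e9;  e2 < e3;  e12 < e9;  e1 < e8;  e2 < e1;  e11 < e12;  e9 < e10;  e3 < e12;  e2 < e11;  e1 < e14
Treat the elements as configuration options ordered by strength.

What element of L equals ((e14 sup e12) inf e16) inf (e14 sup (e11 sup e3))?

e14

e14 ∨ e12 = e9
e9 ∧ e16 = e14
e11 ∨ e3 = e12
e14 ∨ e12 = e9
e14 ∧ e9 = e14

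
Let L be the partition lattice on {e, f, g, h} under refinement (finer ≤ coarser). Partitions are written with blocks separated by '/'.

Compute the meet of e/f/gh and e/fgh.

e/f/gh

The meet (common refinement) of e/f/gh and e/fgh intersects blocks pairwise, giving e/f/gh.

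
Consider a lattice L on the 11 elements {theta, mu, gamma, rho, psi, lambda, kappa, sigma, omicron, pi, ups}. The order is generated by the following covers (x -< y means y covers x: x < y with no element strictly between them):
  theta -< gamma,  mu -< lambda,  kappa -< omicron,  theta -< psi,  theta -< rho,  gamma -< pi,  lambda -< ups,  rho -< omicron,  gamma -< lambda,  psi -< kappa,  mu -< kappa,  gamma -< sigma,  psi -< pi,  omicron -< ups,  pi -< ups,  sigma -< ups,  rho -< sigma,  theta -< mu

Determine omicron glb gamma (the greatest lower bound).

theta

Common lower bounds of {omicron, gamma}: theta.
The greatest among these is theta.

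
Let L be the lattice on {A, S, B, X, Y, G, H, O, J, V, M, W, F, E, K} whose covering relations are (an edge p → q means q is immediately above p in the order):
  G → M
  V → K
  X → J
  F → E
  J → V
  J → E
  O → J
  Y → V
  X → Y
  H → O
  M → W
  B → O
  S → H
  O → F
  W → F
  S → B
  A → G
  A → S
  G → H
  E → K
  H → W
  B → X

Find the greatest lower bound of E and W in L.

Common lower bounds of {E, W}: A, G, H, M, S, W.
The greatest among these is W.

W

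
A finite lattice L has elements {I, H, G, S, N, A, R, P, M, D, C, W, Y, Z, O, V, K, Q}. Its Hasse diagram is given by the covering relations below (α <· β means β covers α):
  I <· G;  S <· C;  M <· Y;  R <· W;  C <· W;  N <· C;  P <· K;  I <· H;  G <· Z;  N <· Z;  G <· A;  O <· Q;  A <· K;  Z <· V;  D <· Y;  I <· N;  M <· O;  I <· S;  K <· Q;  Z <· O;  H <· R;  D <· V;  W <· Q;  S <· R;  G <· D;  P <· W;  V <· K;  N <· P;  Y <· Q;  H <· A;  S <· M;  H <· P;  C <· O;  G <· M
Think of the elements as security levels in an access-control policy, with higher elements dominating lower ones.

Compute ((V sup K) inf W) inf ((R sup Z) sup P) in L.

P

V ∨ K = K
K ∧ W = P
R ∨ Z = Q
Q ∨ P = Q
P ∧ Q = P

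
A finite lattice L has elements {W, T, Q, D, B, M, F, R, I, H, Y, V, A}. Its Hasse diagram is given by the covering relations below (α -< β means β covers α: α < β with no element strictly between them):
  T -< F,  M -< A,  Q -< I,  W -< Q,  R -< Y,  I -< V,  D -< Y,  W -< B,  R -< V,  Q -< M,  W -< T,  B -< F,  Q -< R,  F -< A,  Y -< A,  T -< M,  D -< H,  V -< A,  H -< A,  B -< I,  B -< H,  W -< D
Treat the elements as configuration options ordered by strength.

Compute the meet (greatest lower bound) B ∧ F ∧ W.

Common lower bounds of {B, F, W}: W.
The greatest among these is W.

W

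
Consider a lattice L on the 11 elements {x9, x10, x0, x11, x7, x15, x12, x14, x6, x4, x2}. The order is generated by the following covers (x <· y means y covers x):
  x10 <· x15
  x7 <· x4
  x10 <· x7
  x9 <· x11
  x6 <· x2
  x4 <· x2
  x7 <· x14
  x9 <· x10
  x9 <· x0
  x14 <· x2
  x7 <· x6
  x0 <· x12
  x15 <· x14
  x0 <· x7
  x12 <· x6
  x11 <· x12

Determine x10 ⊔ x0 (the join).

Common upper bounds of {x10, x0}: x14, x2, x4, x6, x7.
The least among these is x7.

x7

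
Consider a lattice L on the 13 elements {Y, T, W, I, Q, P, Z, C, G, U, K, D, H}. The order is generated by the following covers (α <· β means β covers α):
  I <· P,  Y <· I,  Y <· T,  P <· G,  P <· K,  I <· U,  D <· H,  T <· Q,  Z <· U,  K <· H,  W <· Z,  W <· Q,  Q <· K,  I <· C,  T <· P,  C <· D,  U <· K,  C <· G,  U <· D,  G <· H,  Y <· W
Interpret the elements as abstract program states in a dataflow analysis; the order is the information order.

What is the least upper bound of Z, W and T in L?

K

Common upper bounds of {Z, W, T}: H, K.
The least among these is K.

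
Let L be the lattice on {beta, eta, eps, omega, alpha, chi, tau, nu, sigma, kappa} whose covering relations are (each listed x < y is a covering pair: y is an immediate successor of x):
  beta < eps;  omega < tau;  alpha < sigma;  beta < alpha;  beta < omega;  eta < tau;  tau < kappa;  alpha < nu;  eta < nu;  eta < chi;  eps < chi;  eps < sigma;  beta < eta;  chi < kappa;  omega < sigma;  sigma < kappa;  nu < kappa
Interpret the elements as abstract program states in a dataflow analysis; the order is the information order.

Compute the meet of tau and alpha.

Common lower bounds of {tau, alpha}: beta.
The greatest among these is beta.

beta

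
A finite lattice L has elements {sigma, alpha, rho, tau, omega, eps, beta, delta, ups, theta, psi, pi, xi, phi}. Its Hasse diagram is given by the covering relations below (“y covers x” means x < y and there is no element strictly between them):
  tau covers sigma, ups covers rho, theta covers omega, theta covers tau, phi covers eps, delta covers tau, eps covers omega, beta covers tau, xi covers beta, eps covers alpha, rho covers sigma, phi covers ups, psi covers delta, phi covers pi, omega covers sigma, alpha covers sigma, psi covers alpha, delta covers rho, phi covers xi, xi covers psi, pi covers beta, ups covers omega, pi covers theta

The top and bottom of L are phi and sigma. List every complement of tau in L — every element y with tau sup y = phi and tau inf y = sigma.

eps, ups

Need y with tau ∨ y = phi and tau ∧ y = sigma.
Checking each element gives: eps, ups.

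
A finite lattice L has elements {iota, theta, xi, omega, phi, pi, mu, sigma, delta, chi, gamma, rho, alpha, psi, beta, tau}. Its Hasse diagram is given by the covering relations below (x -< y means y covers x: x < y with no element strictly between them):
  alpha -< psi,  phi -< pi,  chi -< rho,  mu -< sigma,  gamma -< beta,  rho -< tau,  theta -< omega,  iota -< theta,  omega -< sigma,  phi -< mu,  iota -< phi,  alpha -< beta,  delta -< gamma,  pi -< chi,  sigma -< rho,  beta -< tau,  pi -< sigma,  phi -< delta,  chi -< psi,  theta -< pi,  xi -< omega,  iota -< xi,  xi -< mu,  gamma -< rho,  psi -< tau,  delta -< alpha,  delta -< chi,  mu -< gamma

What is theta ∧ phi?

Common lower bounds of {theta, phi}: iota.
The greatest among these is iota.

iota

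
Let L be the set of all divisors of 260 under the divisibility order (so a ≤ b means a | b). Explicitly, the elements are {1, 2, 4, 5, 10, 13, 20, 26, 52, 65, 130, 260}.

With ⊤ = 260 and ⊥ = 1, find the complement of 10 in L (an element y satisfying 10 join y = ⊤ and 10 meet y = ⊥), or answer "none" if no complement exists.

none

For every candidate y, either 10 ∨ y ≠ 260 or 10 ∧ y ≠ 1; no complement exists.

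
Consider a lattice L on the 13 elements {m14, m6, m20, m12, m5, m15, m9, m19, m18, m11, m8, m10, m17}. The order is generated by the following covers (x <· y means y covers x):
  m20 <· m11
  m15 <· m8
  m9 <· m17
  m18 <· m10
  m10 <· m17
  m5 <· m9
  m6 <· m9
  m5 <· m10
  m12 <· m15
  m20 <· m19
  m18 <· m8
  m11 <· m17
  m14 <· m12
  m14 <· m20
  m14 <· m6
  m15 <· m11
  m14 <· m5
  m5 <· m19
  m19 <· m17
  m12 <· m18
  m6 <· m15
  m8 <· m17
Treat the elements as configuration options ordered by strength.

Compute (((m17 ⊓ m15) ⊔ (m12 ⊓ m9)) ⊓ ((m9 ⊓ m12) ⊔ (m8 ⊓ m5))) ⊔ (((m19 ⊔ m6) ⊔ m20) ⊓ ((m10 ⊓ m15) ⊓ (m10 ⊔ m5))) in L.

m12

m17 ∧ m15 = m15
m12 ∧ m9 = m14
m15 ∨ m14 = m15
m9 ∧ m12 = m14
m8 ∧ m5 = m14
m14 ∨ m14 = m14
m15 ∧ m14 = m14
m19 ∨ m6 = m17
m17 ∨ m20 = m17
m10 ∧ m15 = m12
m10 ∨ m5 = m10
m12 ∧ m10 = m12
m17 ∧ m12 = m12
m14 ∨ m12 = m12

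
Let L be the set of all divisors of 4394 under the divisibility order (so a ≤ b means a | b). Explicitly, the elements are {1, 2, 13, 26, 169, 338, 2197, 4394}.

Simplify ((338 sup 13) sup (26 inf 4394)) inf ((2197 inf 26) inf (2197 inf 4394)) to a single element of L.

13

338 ∨ 13 = 338
26 ∧ 4394 = 26
338 ∨ 26 = 338
2197 ∧ 26 = 13
2197 ∧ 4394 = 2197
13 ∧ 2197 = 13
338 ∧ 13 = 13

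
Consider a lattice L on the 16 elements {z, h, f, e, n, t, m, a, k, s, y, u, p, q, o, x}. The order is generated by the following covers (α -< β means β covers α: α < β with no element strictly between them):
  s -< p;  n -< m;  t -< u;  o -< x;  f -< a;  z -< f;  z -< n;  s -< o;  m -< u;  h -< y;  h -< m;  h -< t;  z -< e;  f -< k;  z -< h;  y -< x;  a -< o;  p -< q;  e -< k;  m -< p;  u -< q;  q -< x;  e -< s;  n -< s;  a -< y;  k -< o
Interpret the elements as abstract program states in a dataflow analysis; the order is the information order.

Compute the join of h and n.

Common upper bounds of {h, n}: m, p, q, u, x.
The least among these is m.

m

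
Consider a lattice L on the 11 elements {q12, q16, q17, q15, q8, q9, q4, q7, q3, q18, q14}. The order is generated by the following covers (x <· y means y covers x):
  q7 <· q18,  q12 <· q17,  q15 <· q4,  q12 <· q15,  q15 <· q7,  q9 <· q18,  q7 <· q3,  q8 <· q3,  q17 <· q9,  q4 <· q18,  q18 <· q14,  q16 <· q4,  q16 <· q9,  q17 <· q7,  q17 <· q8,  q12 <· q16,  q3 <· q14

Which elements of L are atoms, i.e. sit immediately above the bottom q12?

q15, q16, q17

The atoms are exactly the elements that cover q12: q15, q16, q17.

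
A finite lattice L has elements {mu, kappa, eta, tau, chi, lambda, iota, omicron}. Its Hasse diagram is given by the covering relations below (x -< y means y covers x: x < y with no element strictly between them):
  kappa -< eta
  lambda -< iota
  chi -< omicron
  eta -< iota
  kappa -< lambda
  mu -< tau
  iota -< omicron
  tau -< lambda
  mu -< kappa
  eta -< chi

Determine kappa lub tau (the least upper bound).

lambda

Common upper bounds of {kappa, tau}: iota, lambda, omicron.
The least among these is lambda.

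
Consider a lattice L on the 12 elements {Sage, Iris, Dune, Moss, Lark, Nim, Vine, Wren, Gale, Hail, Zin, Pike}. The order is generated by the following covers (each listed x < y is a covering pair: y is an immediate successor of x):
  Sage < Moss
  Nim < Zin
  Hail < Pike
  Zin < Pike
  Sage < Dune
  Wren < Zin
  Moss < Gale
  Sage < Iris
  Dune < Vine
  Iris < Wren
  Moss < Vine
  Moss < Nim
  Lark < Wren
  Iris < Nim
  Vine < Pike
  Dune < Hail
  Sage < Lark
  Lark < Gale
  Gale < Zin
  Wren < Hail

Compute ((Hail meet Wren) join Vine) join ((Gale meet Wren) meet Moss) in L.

Hail ∧ Wren = Wren
Wren ∨ Vine = Pike
Gale ∧ Wren = Lark
Lark ∧ Moss = Sage
Pike ∨ Sage = Pike

Pike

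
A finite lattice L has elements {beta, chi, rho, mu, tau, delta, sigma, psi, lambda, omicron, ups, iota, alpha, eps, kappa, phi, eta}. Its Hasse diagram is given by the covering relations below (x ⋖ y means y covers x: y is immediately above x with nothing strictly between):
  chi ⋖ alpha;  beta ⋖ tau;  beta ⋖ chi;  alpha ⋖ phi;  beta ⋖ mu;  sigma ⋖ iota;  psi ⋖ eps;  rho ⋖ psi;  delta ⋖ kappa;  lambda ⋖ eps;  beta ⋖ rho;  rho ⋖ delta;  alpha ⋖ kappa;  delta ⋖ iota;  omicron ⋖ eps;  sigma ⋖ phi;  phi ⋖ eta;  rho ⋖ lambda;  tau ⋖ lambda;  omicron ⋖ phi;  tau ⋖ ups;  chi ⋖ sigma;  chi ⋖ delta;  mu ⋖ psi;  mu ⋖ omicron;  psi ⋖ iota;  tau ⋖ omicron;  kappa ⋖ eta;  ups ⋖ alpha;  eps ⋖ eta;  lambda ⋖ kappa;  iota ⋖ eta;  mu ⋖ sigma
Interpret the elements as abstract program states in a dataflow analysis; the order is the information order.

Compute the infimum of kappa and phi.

alpha

Common lower bounds of {kappa, phi}: alpha, beta, chi, tau, ups.
The greatest among these is alpha.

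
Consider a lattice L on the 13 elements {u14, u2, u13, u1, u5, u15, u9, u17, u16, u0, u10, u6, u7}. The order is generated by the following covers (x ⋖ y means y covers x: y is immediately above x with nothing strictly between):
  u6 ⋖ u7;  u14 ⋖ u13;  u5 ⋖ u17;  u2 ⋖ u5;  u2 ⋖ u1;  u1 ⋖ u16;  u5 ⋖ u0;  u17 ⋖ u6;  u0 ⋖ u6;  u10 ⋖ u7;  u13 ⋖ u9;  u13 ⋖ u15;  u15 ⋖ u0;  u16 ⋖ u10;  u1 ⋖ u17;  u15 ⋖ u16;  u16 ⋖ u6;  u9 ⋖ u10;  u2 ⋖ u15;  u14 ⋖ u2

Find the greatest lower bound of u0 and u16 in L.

Common lower bounds of {u0, u16}: u13, u14, u15, u2.
The greatest among these is u15.

u15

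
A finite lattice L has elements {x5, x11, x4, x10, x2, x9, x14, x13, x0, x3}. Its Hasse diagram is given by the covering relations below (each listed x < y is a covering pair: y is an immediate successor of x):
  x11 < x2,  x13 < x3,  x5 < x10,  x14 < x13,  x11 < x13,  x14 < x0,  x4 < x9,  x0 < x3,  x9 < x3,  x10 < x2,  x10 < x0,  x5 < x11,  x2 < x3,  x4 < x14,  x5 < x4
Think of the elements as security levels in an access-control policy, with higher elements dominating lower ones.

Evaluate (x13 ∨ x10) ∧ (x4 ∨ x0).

x0

x13 ∨ x10 = x3
x4 ∨ x0 = x0
x3 ∧ x0 = x0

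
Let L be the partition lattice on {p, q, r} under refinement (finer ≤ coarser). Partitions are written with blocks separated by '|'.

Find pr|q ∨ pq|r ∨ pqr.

pqr

The join of pr|q, pq|r, pqr merges any blocks that overlap across the partitions, giving pqr.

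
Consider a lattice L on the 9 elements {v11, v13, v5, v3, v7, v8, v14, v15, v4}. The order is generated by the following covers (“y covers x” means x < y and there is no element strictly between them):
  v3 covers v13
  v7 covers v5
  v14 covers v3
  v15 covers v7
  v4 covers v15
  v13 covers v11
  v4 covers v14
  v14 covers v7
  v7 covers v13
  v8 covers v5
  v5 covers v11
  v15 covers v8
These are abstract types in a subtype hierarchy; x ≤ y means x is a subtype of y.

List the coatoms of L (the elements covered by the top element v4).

The coatoms are exactly the elements covered by v4: v14, v15.

v14, v15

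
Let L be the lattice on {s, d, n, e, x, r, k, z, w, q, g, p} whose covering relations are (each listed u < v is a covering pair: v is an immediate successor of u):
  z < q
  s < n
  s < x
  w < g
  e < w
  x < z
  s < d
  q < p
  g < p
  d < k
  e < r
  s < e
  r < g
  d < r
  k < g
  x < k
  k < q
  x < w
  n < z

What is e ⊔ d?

Common upper bounds of {e, d}: g, p, r.
The least among these is r.

r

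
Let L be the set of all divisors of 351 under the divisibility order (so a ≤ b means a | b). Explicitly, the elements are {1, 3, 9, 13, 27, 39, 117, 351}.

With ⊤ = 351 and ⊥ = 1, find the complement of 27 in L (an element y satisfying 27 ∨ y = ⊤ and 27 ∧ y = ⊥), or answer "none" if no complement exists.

Need y with 27 ∨ y = 351 and 27 ∧ y = 1.
Checking each element gives: 13.

13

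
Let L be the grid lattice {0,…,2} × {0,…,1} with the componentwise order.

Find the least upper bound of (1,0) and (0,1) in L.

(1,1)

Common upper bounds of {(1,0), (0,1)}: (1,1), (2,1).
The least among these is (1,1).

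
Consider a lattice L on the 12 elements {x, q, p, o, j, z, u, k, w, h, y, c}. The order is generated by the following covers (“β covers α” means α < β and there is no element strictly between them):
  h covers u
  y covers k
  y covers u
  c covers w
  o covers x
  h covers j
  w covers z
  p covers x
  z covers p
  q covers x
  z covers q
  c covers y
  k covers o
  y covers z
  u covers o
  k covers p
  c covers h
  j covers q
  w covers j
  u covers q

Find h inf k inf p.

x

Common lower bounds of {h, k, p}: x.
The greatest among these is x.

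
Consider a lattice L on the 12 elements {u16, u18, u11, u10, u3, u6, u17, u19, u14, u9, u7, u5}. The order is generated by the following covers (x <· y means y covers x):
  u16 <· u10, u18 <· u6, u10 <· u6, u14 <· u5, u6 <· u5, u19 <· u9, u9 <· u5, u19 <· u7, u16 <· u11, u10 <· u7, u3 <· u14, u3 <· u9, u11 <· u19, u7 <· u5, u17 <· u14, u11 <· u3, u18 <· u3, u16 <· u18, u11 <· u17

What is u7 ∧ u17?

u11

Common lower bounds of {u7, u17}: u11, u16.
The greatest among these is u11.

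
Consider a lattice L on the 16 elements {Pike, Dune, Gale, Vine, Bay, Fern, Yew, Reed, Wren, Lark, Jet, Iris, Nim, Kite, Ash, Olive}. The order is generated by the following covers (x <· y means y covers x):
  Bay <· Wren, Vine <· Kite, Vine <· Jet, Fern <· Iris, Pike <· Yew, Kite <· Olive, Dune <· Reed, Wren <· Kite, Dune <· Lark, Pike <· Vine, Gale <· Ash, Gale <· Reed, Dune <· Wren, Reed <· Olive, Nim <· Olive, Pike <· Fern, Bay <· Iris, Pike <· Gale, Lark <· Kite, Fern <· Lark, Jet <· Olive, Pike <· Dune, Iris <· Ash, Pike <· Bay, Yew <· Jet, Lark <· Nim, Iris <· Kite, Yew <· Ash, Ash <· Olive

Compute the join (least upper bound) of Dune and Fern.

Lark

Common upper bounds of {Dune, Fern}: Kite, Lark, Nim, Olive.
The least among these is Lark.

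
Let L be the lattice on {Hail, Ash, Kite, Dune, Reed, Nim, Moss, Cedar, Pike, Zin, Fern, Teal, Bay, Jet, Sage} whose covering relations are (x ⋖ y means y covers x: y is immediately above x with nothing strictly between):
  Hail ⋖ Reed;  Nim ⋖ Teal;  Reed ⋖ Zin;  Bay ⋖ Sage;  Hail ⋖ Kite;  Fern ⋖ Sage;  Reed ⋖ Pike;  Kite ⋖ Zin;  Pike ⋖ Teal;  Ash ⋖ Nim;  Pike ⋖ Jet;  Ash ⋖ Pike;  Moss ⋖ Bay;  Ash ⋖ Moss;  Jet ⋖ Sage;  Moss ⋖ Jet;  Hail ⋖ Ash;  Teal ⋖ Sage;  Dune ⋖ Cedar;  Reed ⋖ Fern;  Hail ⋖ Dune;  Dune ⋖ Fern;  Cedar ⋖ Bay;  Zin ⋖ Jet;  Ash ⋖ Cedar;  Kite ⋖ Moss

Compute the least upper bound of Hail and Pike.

Common upper bounds of {Hail, Pike}: Jet, Pike, Sage, Teal.
The least among these is Pike.

Pike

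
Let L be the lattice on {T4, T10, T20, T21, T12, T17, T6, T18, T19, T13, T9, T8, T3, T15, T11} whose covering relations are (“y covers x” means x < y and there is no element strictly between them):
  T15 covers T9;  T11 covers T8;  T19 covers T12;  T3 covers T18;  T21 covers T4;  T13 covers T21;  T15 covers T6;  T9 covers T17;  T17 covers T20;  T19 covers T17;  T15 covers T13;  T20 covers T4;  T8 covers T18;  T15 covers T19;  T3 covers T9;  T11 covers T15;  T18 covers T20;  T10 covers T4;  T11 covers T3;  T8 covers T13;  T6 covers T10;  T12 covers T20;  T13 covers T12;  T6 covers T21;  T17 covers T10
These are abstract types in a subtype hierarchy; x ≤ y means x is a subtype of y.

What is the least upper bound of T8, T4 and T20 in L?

Common upper bounds of {T8, T4, T20}: T11, T8.
The least among these is T8.

T8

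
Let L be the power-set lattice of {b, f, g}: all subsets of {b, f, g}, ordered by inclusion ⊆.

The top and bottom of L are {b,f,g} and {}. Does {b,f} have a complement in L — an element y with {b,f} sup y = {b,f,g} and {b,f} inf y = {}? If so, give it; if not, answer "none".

{g}

Need y with {b,f} ∨ y = {b,f,g} and {b,f} ∧ y = {}.
Checking each element gives: {g}.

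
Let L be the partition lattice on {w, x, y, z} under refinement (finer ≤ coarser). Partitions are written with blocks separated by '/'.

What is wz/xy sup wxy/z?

wxyz

The join of wz/xy and wxy/z merges any blocks that overlap across the partitions, giving wxyz.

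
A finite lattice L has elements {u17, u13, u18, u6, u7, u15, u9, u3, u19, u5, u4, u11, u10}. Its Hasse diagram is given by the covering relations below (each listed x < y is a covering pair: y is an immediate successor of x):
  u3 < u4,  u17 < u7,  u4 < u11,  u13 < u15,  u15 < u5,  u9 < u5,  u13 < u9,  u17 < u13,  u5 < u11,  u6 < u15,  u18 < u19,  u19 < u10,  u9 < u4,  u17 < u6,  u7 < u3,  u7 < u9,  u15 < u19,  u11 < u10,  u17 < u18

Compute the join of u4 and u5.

Common upper bounds of {u4, u5}: u10, u11.
The least among these is u11.

u11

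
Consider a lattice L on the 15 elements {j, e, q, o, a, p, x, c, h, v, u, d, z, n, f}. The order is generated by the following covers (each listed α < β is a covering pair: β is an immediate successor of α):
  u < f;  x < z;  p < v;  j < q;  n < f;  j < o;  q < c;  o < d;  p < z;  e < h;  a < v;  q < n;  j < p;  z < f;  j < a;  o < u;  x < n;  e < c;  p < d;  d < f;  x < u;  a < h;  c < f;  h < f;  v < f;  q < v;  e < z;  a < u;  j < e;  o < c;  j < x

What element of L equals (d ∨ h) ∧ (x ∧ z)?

d ∨ h = f
x ∧ z = x
f ∧ x = x

x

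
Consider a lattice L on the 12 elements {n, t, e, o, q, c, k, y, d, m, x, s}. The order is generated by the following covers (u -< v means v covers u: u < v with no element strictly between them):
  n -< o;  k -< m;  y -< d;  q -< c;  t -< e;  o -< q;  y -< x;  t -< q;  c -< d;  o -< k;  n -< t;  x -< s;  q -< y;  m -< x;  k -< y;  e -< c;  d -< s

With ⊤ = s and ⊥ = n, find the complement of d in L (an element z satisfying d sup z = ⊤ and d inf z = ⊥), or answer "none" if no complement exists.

For every candidate z, either d ∨ z ≠ s or d ∧ z ≠ n; no complement exists.

none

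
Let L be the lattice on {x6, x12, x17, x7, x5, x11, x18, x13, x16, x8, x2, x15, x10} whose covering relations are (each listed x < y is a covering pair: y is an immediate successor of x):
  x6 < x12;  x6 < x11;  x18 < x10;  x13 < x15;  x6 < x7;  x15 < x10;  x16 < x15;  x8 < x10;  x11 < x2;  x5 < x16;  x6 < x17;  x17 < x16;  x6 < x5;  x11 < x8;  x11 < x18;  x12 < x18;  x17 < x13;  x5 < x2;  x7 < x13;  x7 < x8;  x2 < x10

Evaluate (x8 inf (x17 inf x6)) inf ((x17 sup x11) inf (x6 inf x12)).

x17 ∧ x6 = x6
x8 ∧ x6 = x6
x17 ∨ x11 = x10
x6 ∧ x12 = x6
x10 ∧ x6 = x6
x6 ∧ x6 = x6

x6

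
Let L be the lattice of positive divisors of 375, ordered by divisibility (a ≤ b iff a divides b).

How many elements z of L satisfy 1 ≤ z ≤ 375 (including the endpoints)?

The interval [1, 375] = {1, 125, 15, 25, 3, 375, 5, 75}, which has 8 elements.

8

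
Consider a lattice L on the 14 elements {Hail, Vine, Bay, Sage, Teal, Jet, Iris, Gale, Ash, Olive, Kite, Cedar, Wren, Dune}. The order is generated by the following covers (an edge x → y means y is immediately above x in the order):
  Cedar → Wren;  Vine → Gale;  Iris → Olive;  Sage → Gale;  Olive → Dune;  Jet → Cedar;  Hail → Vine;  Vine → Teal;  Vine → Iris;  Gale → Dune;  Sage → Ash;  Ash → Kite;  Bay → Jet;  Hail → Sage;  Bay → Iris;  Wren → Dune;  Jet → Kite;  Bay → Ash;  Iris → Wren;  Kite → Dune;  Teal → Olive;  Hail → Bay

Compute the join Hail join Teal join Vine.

Teal

Common upper bounds of {Hail, Teal, Vine}: Dune, Olive, Teal.
The least among these is Teal.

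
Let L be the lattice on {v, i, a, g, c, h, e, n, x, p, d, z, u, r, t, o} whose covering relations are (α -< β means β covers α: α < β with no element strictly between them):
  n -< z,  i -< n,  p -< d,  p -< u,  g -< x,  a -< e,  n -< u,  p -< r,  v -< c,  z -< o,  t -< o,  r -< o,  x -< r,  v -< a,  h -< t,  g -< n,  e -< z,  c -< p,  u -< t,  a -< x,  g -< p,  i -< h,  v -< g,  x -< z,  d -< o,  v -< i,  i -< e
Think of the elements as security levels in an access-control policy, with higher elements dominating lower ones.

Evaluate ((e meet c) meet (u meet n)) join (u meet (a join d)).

e ∧ c = v
u ∧ n = n
v ∧ n = v
a ∨ d = o
u ∧ o = u
v ∨ u = u

u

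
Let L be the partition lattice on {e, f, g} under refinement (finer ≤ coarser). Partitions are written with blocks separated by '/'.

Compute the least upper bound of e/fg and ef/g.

efg

The join of e/fg and ef/g merges any blocks that overlap across the partitions, giving efg.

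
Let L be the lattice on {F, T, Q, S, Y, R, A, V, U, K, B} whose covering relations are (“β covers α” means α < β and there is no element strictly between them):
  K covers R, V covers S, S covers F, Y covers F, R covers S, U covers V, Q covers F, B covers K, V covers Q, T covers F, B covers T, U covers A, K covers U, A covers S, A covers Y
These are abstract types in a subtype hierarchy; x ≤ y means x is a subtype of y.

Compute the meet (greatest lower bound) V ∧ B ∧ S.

Common lower bounds of {V, B, S}: F, S.
The greatest among these is S.

S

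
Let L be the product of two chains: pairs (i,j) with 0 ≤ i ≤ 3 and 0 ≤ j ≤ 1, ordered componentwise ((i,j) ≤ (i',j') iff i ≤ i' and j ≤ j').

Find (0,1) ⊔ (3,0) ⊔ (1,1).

In a product of chains, the join is componentwise max, giving (3,1).

(3,1)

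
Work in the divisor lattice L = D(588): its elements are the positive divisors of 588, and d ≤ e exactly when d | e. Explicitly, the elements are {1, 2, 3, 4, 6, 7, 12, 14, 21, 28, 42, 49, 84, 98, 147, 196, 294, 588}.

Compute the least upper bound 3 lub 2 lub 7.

42

In the divisibility order, the join is the least common multiple: lcm(3, 2, 7) = 42.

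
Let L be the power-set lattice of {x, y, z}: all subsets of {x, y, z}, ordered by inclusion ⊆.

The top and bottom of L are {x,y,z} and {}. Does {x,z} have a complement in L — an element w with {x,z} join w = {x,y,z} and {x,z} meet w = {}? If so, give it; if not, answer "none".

{y}

Need w with {x,z} ∨ w = {x,y,z} and {x,z} ∧ w = {}.
Checking each element gives: {y}.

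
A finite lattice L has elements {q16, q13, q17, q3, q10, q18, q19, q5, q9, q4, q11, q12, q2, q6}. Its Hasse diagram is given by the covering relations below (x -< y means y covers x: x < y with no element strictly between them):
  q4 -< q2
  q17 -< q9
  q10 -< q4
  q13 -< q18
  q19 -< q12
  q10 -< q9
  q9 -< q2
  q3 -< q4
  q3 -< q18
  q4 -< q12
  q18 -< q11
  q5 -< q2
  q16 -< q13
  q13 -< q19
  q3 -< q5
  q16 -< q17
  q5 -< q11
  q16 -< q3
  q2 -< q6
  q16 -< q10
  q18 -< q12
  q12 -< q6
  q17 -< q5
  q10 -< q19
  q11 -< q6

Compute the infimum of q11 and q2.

Common lower bounds of {q11, q2}: q16, q17, q3, q5.
The greatest among these is q5.

q5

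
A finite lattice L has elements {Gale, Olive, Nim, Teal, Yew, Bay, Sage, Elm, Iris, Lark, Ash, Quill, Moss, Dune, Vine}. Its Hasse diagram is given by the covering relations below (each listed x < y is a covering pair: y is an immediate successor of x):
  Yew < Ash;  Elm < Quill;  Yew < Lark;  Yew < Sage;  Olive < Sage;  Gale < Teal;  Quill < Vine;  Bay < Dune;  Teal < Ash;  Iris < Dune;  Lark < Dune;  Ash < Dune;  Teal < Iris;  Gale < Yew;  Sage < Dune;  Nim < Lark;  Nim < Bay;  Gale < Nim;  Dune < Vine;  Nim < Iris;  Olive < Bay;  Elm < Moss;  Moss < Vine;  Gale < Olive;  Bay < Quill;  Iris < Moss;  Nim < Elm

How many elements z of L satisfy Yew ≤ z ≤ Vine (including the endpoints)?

The interval [Yew, Vine] = {Ash, Dune, Lark, Sage, Vine, Yew}, which has 6 elements.

6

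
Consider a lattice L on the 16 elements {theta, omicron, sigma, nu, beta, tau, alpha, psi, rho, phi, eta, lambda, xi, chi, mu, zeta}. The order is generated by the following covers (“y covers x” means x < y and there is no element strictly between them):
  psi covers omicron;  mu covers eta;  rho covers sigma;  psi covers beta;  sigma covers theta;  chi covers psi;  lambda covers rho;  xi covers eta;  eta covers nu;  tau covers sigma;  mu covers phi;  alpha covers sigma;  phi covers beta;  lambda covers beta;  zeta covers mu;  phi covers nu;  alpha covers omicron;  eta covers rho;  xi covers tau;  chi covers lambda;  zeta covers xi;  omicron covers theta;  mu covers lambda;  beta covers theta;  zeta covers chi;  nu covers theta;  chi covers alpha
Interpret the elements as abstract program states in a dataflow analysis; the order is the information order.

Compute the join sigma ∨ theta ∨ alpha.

alpha

Common upper bounds of {sigma, theta, alpha}: alpha, chi, zeta.
The least among these is alpha.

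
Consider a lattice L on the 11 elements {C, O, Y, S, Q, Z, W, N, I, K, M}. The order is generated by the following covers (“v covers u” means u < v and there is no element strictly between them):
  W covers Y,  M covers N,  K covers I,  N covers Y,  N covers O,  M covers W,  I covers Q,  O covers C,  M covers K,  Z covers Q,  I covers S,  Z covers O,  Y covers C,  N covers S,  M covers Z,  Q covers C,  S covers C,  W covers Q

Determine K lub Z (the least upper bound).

Common upper bounds of {K, Z}: M.
The least among these is M.

M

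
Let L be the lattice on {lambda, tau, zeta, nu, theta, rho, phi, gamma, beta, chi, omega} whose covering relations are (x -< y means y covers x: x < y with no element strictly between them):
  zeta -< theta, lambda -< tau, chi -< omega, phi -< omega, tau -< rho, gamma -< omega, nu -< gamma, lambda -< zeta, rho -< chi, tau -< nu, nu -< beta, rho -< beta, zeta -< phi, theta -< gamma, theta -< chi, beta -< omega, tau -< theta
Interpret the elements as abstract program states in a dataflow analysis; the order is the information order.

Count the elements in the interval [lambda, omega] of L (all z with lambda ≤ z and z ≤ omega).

11

The interval [lambda, omega] = {beta, chi, gamma, lambda, nu, omega, phi, rho, tau, theta, zeta}, which has 11 elements.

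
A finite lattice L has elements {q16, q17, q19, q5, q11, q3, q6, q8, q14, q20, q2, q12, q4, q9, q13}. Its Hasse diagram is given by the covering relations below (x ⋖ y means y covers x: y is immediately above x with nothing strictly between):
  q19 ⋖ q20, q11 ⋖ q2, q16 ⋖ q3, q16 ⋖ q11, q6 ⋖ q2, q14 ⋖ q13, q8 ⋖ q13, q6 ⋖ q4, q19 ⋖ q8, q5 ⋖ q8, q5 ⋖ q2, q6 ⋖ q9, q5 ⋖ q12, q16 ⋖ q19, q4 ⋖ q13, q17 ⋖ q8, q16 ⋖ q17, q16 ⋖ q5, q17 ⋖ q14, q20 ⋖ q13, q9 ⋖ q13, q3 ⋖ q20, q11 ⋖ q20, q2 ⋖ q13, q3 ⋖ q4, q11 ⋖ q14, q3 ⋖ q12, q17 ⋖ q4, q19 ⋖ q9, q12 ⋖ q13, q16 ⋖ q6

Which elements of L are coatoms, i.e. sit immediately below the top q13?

The coatoms are exactly the elements covered by q13: q12, q14, q2, q20, q4, q8, q9.

q12, q14, q2, q20, q4, q8, q9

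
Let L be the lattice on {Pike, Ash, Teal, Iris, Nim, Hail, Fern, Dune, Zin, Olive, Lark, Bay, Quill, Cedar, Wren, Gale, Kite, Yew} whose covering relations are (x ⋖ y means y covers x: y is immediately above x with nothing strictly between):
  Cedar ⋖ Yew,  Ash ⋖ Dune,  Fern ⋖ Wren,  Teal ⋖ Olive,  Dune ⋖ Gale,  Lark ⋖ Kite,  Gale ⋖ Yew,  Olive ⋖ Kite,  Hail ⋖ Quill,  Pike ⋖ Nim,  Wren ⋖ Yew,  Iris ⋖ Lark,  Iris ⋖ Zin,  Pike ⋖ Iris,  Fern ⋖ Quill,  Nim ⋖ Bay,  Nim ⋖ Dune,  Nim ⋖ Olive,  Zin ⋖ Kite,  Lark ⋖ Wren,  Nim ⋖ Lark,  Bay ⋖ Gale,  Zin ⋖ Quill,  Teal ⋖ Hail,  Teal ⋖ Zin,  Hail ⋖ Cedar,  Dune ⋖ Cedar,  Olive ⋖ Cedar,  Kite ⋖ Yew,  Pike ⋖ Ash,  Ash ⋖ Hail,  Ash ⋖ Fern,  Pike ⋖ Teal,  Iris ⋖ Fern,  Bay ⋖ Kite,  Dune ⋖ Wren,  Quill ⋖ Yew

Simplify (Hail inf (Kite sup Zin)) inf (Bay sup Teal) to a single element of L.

Teal

Kite ∨ Zin = Kite
Hail ∧ Kite = Teal
Bay ∨ Teal = Kite
Teal ∧ Kite = Teal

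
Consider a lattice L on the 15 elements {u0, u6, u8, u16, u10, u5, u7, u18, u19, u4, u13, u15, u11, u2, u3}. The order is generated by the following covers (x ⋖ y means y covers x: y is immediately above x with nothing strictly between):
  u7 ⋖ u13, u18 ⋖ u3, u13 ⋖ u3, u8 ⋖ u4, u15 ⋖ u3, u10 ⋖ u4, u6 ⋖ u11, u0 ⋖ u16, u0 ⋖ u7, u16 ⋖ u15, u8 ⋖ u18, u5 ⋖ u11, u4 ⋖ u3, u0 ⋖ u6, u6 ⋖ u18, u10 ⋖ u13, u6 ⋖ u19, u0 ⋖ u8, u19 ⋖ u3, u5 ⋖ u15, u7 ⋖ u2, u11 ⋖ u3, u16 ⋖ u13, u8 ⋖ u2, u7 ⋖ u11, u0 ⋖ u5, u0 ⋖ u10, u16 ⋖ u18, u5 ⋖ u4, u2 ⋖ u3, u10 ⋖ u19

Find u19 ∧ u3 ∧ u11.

u6

Common lower bounds of {u19, u3, u11}: u0, u6.
The greatest among these is u6.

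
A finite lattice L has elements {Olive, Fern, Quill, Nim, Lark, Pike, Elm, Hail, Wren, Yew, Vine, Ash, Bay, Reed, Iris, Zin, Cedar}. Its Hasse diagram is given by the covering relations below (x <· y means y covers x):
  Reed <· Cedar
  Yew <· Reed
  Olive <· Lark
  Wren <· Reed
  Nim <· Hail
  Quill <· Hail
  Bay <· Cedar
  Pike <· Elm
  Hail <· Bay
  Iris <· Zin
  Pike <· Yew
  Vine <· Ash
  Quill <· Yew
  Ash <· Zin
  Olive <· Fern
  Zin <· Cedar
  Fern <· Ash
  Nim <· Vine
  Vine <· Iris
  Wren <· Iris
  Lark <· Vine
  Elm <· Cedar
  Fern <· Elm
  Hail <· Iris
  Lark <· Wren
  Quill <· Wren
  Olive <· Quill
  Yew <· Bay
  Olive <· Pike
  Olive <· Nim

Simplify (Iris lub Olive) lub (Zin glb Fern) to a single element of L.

Zin

Iris ∨ Olive = Iris
Zin ∧ Fern = Fern
Iris ∨ Fern = Zin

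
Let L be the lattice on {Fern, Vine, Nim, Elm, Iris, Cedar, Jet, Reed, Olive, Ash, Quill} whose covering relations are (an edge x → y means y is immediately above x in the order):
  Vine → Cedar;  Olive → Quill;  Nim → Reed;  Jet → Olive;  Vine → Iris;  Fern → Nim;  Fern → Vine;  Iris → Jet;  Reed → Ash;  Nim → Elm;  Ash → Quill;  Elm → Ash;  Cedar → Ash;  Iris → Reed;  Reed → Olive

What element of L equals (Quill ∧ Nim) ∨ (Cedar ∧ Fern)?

Nim

Quill ∧ Nim = Nim
Cedar ∧ Fern = Fern
Nim ∨ Fern = Nim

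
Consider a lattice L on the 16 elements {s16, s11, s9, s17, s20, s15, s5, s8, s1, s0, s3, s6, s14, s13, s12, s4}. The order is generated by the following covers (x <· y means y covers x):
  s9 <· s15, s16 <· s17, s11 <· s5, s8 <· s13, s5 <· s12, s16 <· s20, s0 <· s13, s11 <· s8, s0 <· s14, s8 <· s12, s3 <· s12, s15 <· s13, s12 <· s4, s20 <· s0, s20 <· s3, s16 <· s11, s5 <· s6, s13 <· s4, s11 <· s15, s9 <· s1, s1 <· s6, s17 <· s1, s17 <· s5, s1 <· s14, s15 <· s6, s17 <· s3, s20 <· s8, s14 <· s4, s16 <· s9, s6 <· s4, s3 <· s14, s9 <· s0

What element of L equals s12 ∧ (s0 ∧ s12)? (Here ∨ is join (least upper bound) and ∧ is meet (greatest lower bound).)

s20

s0 ∧ s12 = s20
s12 ∧ s20 = s20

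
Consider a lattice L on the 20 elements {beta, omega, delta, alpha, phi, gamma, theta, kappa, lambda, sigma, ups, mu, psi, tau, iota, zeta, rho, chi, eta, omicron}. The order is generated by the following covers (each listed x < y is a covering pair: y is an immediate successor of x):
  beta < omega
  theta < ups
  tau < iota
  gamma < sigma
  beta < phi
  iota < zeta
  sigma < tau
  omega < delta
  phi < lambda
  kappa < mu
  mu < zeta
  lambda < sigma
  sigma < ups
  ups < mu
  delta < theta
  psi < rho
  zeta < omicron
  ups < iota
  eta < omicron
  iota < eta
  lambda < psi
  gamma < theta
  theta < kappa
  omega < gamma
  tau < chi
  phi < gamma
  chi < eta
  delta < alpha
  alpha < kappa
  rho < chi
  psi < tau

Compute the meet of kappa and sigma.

gamma

Common lower bounds of {kappa, sigma}: beta, gamma, omega, phi.
The greatest among these is gamma.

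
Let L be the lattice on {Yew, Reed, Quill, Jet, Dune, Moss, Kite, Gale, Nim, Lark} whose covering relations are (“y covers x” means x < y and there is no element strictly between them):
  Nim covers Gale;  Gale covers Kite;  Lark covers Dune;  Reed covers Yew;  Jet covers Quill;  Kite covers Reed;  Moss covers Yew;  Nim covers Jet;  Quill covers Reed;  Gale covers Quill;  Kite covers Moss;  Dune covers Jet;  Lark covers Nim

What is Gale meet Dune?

Quill

Common lower bounds of {Gale, Dune}: Quill, Reed, Yew.
The greatest among these is Quill.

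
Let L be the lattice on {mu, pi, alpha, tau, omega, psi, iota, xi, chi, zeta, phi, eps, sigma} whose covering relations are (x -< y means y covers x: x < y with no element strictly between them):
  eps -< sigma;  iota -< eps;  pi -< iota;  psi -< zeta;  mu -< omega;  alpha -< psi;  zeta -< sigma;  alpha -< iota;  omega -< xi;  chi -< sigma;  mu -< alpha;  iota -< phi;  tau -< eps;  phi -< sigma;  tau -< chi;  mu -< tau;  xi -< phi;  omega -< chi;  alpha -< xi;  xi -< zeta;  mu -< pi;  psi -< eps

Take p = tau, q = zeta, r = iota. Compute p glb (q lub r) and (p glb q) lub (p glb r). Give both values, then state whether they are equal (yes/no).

tau; mu; no

q lub r = sigma, so p glb (q lub r) = tau glb sigma = tau.
p glb q = mu and p glb r = mu, so (p glb q) lub (p glb r) = mu lub mu = mu.
Equal: no.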